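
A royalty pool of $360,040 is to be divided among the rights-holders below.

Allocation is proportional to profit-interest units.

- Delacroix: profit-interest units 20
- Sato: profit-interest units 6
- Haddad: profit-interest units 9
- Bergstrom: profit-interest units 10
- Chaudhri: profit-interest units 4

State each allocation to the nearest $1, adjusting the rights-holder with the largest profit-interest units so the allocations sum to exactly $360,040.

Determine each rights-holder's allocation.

Total profit-interest units = 49.
Proportional shares: Delacroix 20/49 × $360,040 = 146,955.10; Sato 6/49 × $360,040 = 44,086.53; Haddad 9/49 × $360,040 = 66,129.80; Bergstrom 10/49 × $360,040 = 73,477.55; Chaudhri 4/49 × $360,040 = 29,391.02.
After rounding ($1): Delacroix $146,955; Sato $44,087; Haddad $66,130; Bergstrom $73,478; Chaudhri $29,391. Sum = $360,041.
Difference $360,040 − $360,041 = −$1 applied to largest profit-interest units (Delacroix): Delacroix becomes $146,954.

Delacroix: $146,954 · Sato: $44,087 · Haddad: $66,130 · Bergstrom: $73,478 · Chaudhri: $29,391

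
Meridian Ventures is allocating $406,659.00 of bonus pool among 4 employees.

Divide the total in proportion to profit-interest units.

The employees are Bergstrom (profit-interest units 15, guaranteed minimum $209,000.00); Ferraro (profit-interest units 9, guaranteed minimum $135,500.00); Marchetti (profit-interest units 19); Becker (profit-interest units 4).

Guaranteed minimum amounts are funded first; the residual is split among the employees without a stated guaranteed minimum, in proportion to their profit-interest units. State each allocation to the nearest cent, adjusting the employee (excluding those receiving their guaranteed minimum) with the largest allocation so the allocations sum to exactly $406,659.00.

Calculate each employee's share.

Guaranteed amounts: Bergstrom $209,000.00; Ferraro $135,500.00. Residual $62,159.00.
Residual split over remaining profit-interest units 23: Marchetti 51,348.7391 → $51,348.74; Becker 10,810.2609 → $10,810.26.

Bergstrom: $209,000.00 | Ferraro: $135,500.00 | Marchetti: $51,348.74 | Becker: $10,810.26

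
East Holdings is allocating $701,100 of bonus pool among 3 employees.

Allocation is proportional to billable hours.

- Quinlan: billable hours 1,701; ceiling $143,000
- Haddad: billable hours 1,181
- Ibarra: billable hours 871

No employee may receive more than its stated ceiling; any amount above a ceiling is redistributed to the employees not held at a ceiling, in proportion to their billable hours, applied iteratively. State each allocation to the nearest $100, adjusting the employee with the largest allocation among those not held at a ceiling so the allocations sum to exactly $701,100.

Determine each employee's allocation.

Combined billable hours = 3,753.
Pro-rata shares before constraints: Quinlan 317,764.75; Haddad 220,623.26; Ibarra 162,711.99.
Capped: Quinlan ($143,000); residual $558,100 reallocated over remaining billable hours 2,052.
Remaining shares: Haddad 321,206.68 → $321,200; Ibarra 236,893.32 → $236,900.

Quinlan: $143,000 | Haddad: $321,200 | Ibarra: $236,900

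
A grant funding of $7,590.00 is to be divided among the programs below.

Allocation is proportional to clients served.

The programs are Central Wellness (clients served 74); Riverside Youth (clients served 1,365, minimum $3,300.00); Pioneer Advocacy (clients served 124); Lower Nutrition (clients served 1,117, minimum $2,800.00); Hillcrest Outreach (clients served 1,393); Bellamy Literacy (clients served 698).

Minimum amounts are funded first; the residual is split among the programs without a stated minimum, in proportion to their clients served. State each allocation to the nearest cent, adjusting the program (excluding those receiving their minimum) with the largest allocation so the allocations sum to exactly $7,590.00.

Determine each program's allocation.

Central Wellness: $48.17; Riverside Youth: $3,300.00; Pioneer Advocacy: $80.72; Lower Nutrition: $2,800.00; Hillcrest Outreach: $906.75; Bellamy Literacy: $454.36

Minimums first: Riverside Youth $3,300.00; Lower Nutrition $2,800.00. Remaining pool $1,490.00.
Remaining pool split over remaining clients served 2,289: Central Wellness 48.1695 → $48.17; Pioneer Advocacy 80.7165 → $80.72; Hillcrest Outreach 906.7584 → $906.76; Bellamy Literacy 454.3556 → $454.36.
Rounding difference −$0.01 applied to Hillcrest Outreach → $906.75.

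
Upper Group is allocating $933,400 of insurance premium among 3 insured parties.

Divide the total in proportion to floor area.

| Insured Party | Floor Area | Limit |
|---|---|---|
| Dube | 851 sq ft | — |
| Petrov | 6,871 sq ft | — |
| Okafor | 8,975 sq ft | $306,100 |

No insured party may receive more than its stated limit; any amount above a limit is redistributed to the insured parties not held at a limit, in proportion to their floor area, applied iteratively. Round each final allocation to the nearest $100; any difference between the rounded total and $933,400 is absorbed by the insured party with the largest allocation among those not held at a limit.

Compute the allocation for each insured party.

Floor area total: 16,697.
Unconstrained shares: Dube 47,572.82; Petrov 384,104.41; Okafor 501,722.76.
Held at cap: Okafor ($306,100); remaining pool $627,300 reallocated over remaining floor area 7,722.
Remaining shares: Dube 69,131.35 → $69,100; Petrov 558,168.65 → $558,200.

Dube: $69,100 | Petrov: $558,200 | Okafor: $306,100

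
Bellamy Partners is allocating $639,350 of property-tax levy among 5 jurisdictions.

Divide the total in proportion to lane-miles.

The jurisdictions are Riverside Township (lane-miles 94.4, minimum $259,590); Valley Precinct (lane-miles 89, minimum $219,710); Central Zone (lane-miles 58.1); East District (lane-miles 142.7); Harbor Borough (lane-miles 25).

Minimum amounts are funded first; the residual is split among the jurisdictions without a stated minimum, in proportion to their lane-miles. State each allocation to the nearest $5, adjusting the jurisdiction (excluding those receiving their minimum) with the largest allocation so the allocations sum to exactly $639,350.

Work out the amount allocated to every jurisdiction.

Fund the minimums — Riverside Township $259,590; Valley Precinct $219,710. Remaining pool $160,050.
Remaining pool split over remaining lane-miles 225.8: Central Zone 41,182.04 → $41,180; East District 101,147.63 → $101,150; Harbor Borough 17,720.33 → $17,720.

Riverside Township: $259,590; Valley Precinct: $219,710; Central Zone: $41,180; East District: $101,150; Harbor Borough: $17,720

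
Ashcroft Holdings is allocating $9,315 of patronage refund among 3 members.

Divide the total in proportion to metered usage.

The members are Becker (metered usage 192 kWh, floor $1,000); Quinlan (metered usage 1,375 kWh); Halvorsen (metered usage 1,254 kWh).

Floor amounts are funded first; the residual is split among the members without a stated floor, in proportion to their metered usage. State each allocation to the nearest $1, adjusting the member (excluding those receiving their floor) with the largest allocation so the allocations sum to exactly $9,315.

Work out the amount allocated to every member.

Becker: $1,000 · Quinlan: $4,349 · Halvorsen: $3,966

Minimums first: Becker $1,000. Remaining pool $8,315.
Remaining pool split over remaining metered usage 2,629: Quinlan 4,348.85 → $4,349; Halvorsen 3,966.15 → $3,966.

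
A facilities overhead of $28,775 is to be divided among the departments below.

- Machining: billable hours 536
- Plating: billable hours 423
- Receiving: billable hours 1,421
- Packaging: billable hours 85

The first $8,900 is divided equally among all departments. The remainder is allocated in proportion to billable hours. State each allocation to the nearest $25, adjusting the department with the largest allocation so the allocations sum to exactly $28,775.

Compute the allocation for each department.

Machining: $6,550 · Plating: $5,625 · Receiving: $13,700 · Packaging: $2,900

$8,900 shared equally gives $2,225 per department.
Remainder $19,875 by billable hours (total 2,465): Machining 4,321.70 → $4,325; Plating 3,410.60 → $3,400; Receiving 11,457.35 → $11,450; Packaging 685.34 → $675.
Rounding difference +$25 on remainder applied to Receiving.
Totals: Machining $2,225 + $4,325 = $6,550; Plating $2,225 + $3,400 = $5,625; Receiving $2,225 + $11,475 = $13,700; Packaging $2,225 + $675 = $2,900.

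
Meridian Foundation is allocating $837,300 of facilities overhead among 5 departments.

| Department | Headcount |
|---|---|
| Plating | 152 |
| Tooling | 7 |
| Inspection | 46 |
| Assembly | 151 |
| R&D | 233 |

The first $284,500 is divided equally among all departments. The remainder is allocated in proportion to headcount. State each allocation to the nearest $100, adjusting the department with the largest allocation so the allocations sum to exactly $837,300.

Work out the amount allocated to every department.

$284,500 shared equally gives $56,900 per department.
Remainder $552,800 by headcount (total 589): Plating 142,658.06 → $142,700; Tooling 6,569.78 → $6,600; Inspection 43,172.84 → $43,200; Assembly 141,719.52 → $141,700; R&D 218,679.80 → $218,700.
Rounding difference −$100 on remainder applied to R&D.
Totals: Plating $56,900 + $142,700 = $199,600; Tooling $56,900 + $6,600 = $63,500; Inspection $56,900 + $43,200 = $100,100; Assembly $56,900 + $141,700 = $198,600; R&D $56,900 + $218,600 = $275,500.

Plating: $199,600; Tooling: $63,500; Inspection: $100,100; Assembly: $198,600; R&D: $275,500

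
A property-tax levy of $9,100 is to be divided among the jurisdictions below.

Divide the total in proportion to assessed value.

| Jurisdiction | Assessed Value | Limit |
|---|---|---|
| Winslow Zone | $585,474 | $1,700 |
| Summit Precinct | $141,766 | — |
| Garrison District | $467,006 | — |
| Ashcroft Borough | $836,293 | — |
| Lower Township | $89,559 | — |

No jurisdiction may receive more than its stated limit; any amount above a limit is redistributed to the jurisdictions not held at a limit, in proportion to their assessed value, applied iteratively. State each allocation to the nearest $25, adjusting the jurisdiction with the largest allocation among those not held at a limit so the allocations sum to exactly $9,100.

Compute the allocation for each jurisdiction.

Winslow Zone: $1,700 | Summit Precinct: $675 | Garrison District: $2,250 | Ashcroft Borough: $4,050 | Lower Township: $425

Combined assessed value = 2,120,098.
Pro-rata shares before constraints: Winslow Zone 2,513.00; Summit Precinct 608.50; Garrison District 2,004.51; Ashcroft Borough 3,589.58; Lower Township 384.41.
Cap binds for Winslow Zone ($1,700); remaining pool $7,400 reallocated over remaining assessed value 1,534,624.
Redistributed shares: Summit Precinct 683.60 → $675; Garrison District 2,251.92 → $2,250; Ashcroft Borough 4,032.63 → $4,025; Lower Township 431.86 → $425.
Rounding difference +$25 applied to Ashcroft Borough → $4,050.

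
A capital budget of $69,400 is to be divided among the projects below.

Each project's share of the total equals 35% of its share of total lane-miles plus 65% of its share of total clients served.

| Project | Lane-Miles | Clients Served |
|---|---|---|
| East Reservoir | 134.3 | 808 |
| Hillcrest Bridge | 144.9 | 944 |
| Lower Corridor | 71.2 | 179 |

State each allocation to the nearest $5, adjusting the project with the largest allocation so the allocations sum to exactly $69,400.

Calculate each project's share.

Lane-miles total 350.4; clients served total 1,931.
Combined weights (35% lane-miles + 65% clients served): East Reservoir 0.4061; Hillcrest Bridge 0.4625; Lower Corridor 0.1314.
Raw shares: East Reservoir 28,185.43; Hillcrest Bridge 32,097.32; Lower Corridor 9,117.25.
After rounding ($5): East Reservoir $28,185; Hillcrest Bridge $32,095; Lower Corridor $9,115. Sum = $69,395.
Difference $69,400 − $69,395 = +$5 applied to largest allocation (Hillcrest Bridge): Hillcrest Bridge becomes $32,100.

East Reservoir: $28,185 | Hillcrest Bridge: $32,100 | Lower Corridor: $9,115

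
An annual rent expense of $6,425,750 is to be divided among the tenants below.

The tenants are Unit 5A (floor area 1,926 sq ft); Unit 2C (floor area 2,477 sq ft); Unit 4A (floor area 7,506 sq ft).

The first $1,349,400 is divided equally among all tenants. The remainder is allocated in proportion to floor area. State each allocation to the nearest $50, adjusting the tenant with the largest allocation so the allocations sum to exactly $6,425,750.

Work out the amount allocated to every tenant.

First tranche $1,349,400 split equally: $449,800 each.
Remainder $5,076,350 by floor area (total 11,909): Unit 5A 820,979.94 → $821,000; Unit 2C 1,055,850.11 → $1,055,850; Unit 4A 3,199,519.95 → $3,199,500.
Totals: Unit 5A $449,800 + $821,000 = $1,270,800; Unit 2C $449,800 + $1,055,850 = $1,505,650; Unit 4A $449,800 + $3,199,500 = $3,649,300.

Unit 5A: $1,270,800; Unit 2C: $1,505,650; Unit 4A: $3,649,300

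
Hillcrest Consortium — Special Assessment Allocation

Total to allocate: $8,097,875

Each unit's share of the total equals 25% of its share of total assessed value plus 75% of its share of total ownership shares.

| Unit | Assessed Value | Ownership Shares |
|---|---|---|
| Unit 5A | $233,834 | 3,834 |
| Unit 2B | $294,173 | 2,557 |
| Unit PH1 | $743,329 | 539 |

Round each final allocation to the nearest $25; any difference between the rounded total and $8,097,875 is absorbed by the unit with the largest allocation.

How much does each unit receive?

Unit 5A: $3,732,450; Unit 2B: $2,709,375; Unit PH1: $1,656,050

Totals — assessed value 1,271,336, ownership shares 6,930.
Composite weights (25% assessed value + 75% ownership shares): Unit 5A 0.4609; Unit 2B 0.3346; Unit PH1 0.2045.
Proportional shares: Unit 5A 3,732,448.32; Unit 2B 2,709,377.46; Unit PH1 1,656,049.23.
At nearest $25: Unit 5A $3,732,450; Unit 2B $2,709,375; Unit PH1 $1,656,050. Sum = $8,097,875.
No rounding difference to absorb.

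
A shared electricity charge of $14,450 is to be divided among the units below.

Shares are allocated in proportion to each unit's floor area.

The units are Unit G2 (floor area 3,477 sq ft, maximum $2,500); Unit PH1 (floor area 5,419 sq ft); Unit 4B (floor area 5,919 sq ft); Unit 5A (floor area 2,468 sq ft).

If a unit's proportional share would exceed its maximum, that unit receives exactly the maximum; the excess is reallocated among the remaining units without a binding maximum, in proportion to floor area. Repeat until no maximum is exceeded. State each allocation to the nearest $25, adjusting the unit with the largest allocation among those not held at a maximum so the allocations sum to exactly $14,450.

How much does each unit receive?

Total floor area = 17,283.
Proportional shares (ignoring caps): Unit G2 2,907.06; Unit PH1 4,530.73; Unit 4B 4,948.77; Unit 5A 2,063.45.
Cap binds for Unit G2 ($2,500); residual $11,950 reallocated over remaining floor area 13,806.
Remaining shares: Unit PH1 4,690.50 → $4,700; Unit 4B 5,123.28 → $5,125; Unit 5A 2,136.22 → $2,125.

Unit G2: $2,500 · Unit PH1: $4,700 · Unit 4B: $5,125 · Unit 5A: $2,125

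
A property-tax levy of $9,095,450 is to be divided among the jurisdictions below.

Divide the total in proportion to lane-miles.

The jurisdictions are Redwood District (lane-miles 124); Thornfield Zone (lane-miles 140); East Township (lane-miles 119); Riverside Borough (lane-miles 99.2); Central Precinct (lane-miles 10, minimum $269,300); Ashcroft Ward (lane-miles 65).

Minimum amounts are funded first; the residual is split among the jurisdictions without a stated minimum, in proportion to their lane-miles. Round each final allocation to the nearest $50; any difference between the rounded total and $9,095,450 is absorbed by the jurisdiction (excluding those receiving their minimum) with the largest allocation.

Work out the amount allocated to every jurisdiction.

Redwood District: $2,000,100; Thornfield Zone: $2,258,100; East Township: $1,919,450; Riverside Borough: $1,600,050; Central Precinct: $269,300; Ashcroft Ward: $1,048,450

Fund the minimums — Central Precinct $269,300. Remaining pool $8,826,150.
Remaining pool split over remaining lane-miles 547.2: Redwood District 2,000,077.85 → $2,000,100; Thornfield Zone 2,258,152.41 → $2,258,150; East Township 1,919,429.55 → $1,919,450; Riverside Borough 1,600,062.28 → $1,600,050; Ashcroft Ward 1,048,427.91 → $1,048,450.
Rounding difference −$50 applied to Thornfield Zone → $2,258,100.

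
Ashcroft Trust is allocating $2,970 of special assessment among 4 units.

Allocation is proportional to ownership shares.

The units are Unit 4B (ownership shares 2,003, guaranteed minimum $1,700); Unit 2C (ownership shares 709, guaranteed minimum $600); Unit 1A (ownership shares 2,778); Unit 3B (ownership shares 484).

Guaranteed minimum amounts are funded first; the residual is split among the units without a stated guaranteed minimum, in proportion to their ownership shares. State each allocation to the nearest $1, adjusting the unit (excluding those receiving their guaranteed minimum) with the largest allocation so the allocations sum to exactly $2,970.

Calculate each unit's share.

Unit 4B: $1,700; Unit 2C: $600; Unit 1A: $571; Unit 3B: $99

Fund the minimums — Unit 4B $1,700; Unit 2C $600. Remaining pool $670.
Remaining pool split over remaining ownership shares 3,262: Unit 1A 570.59 → $571; Unit 3B 99.41 → $99.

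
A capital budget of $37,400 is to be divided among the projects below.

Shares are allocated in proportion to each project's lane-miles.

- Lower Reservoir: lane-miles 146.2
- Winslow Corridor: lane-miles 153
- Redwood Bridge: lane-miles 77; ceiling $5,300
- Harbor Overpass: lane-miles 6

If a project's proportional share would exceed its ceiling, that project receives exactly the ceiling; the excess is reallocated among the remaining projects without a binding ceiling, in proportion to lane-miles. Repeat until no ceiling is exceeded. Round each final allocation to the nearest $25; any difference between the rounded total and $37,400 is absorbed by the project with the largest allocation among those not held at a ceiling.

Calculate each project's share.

Lower Reservoir: $15,375 · Winslow Corridor: $16,100 · Redwood Bridge: $5,300 · Harbor Overpass: $625

Combined lane-miles = 382.2.
Pro-rata shares before constraints: Lower Reservoir 14,306.33; Winslow Corridor 14,971.74; Redwood Bridge 7,534.80; Harbor Overpass 587.13.
Capped: Redwood Bridge ($5,300); residual $32,100 reallocated over remaining lane-miles 305.2.
Remaining shares: Lower Reservoir 15,376.87 → $15,375; Winslow Corridor 16,092.07 → $16,100; Harbor Overpass 631.06 → $625.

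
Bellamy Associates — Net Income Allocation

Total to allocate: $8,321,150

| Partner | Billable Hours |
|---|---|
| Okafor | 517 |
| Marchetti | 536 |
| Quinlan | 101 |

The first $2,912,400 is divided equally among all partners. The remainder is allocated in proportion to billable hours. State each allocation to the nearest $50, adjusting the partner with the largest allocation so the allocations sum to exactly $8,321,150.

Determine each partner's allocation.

Equal tier: $2,912,400 ÷ 3 = $970,800 apiece.
Remainder $5,408,750 by billable hours (total 1,154): Okafor 2,423,157.50 → $2,423,150; Marchetti 2,512,209.71 → $2,512,200; Quinlan 473,382.80 → $473,400.
Totals: Okafor $970,800 + $2,423,150 = $3,393,950; Marchetti $970,800 + $2,512,200 = $3,483,000; Quinlan $970,800 + $473,400 = $1,444,200.

Okafor: $3,393,950; Marchetti: $3,483,000; Quinlan: $1,444,200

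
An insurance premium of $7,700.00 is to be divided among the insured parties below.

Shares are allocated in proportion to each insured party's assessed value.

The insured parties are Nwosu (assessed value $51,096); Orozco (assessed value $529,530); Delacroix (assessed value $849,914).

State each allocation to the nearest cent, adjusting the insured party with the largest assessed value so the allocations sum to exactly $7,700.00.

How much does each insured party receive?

Nwosu: $275.03; Orozco: $2,850.24; Delacroix: $4,574.73

Sum of assessed value: 51,096 + 529,530 + 849,914 = 1,430,540.
Unrounded shares: Nwosu 275.0285; Orozco 2,850.2391; Delacroix 4,574.7325.
Rounded to nearest cent: Nwosu $275.03; Orozco $2,850.24; Delacroix $4,574.73. Sum = $7,700.00.
Sum already equals the total — no adjustment.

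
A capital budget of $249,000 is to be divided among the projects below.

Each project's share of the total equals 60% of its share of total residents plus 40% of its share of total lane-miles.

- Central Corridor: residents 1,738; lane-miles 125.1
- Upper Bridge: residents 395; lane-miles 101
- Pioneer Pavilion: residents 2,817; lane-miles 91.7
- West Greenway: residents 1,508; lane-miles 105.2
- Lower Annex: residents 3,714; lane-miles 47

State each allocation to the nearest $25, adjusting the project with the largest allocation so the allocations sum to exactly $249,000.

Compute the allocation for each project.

Central Corridor: $52,025 | Upper Bridge: $27,200 | Pioneer Pavilion: $60,800 | West Greenway: $44,450 | Lower Annex: $64,525

Totals — residents 10,172, lane-miles 470.
Composite weights (60% residents + 40% lane-miles): Central Corridor 0.2090; Upper Bridge 0.1093; Pioneer Pavilion 0.2442; West Greenway 0.1785; Lower Annex 0.2591.
Raw shares: Central Corridor 52,037.21; Upper Bridge 27,204.92; Pioneer Pavilion 60,806.94; West Greenway 44,442.01; Lower Annex 64,508.92.
After rounding ($25): Central Corridor $52,025; Upper Bridge $27,200; Pioneer Pavilion $60,800; West Greenway $44,450; Lower Annex $64,500. Sum = $248,975.
Difference $249,000 − $248,975 = +$25 applied to largest allocation (Lower Annex): Lower Annex becomes $64,525.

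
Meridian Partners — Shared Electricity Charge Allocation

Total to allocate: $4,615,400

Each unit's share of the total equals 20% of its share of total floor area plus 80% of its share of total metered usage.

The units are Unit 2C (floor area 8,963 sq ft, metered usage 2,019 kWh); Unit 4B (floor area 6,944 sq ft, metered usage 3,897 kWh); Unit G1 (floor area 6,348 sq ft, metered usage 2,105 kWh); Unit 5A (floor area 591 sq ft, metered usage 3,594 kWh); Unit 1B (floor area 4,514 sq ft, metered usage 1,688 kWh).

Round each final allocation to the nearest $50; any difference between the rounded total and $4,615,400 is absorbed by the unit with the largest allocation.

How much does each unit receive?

Unit 2C: $862,800; Unit 4B: $1,315,950; Unit G1: $798,400; Unit 5A: $1,017,450; Unit 1B: $620,800

Totals — floor area 27,360, metered usage 13,303.
Combined weights (20% floor area + 80% metered usage): Unit 2C 0.1869; Unit 4B 0.2851; Unit G1 0.1730; Unit 5A 0.2205; Unit 1B 0.1345.
Raw shares: Unit 2C 862,780.85; Unit 4B 1,315,912.33; Unit G1 798,424.95; Unit 5A 1,017,473.58; Unit 1B 620,808.29.
After rounding ($50): Unit 2C $862,800; Unit 4B $1,315,900; Unit G1 $798,400; Unit 5A $1,017,450; Unit 1B $620,800. Sum = $4,615,350.
Difference $4,615,400 − $4,615,350 = +$50 applied to largest allocation (Unit 4B): Unit 4B becomes $1,315,950.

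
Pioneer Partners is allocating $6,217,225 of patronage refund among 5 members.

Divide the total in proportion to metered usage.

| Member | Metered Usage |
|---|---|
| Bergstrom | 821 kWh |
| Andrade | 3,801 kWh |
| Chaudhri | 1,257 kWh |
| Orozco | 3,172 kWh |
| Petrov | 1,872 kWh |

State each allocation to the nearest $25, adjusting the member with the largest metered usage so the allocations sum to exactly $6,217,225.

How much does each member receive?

Bergstrom: $467,300 | Andrade: $2,163,475 | Chaudhri: $715,475 | Orozco: $1,805,450 | Petrov: $1,065,525

Metered usage total: 821 + 3,801 + 1,257 + 3,172 + 1,872 = 10,923.
Raw shares: Bergstrom 467,302.18; Andrade 2,163,478.19; Chaudhri 715,467.53; Orozco 1,805,459.83; Petrov 1,065,517.28.
Rounded to nearest $25: Bergstrom $467,300; Andrade $2,163,475; Chaudhri $715,475; Orozco $1,805,450; Petrov $1,065,525. Sum = $6,217,225.
Sum already equals the total — no adjustment.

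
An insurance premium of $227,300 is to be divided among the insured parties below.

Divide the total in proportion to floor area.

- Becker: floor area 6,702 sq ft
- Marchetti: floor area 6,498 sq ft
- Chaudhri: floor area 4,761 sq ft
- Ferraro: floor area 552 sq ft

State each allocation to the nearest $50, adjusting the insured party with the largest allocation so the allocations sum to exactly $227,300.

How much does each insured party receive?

Becker: $82,250 | Marchetti: $79,800 | Chaudhri: $58,450 | Ferraro: $6,800

Sum of floor area: 18,513.
Raw shares: Becker 6,702/18,513 × $227,300 = 82,286.21; Marchetti 6,498/18,513 × $227,300 = 79,781.53; Chaudhri 4,761/18,513 × $227,300 = 58,454.89; Ferraro 552/18,513 × $227,300 = 6,777.38.
Rounded to nearest $50: Becker $82,300; Marchetti $79,800; Chaudhri $58,450; Ferraro $6,800. Sum = $227,350.
Difference $227,300 − $227,350 = −$50 applied to largest allocation (Becker): Becker becomes $82,250.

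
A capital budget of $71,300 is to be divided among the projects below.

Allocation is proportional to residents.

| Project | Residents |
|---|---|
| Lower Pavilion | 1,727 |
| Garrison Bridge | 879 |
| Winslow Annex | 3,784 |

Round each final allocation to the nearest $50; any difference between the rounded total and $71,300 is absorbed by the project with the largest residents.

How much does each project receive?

Total residents = 6,390.
Proportional shares: Lower Pavilion 1,727/6,390 × $71,300 = 19,269.97; Garrison Bridge 879/6,390 × $71,300 = 9,807.93; Winslow Annex 3,784/6,390 × $71,300 = 42,222.10.
After rounding ($50): Lower Pavilion $19,250; Garrison Bridge $9,800; Winslow Annex $42,200. Sum = $71,250.
Difference $71,300 − $71,250 = +$50 applied to largest residents (Winslow Annex): Winslow Annex becomes $42,250.

Lower Pavilion: $19,250 | Garrison Bridge: $9,800 | Winslow Annex: $42,250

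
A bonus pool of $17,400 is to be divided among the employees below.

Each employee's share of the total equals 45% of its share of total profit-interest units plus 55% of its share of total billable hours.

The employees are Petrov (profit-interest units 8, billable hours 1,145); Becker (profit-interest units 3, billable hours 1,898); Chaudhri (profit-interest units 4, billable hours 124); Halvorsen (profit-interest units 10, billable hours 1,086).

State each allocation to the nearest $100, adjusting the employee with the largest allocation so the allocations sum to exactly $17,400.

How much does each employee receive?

Petrov: $5,100; Becker: $5,200; Chaudhri: $1,500; Halvorsen: $5,600

Totals — profit-interest units 25, billable hours 4,253.
Blended shares (45% profit-interest units + 55% billable hours): Petrov 0.2921; Becker 0.2995; Chaudhri 0.0880; Halvorsen 0.3204.
Unrounded shares: Petrov 5,082.05; Becker 5,210.43; Chaudhri 1,531.82; Halvorsen 5,575.69.
Rounded to nearest $100: Petrov $5,100; Becker $5,200; Chaudhri $1,500; Halvorsen $5,600. Sum = $17,400.
No rounding difference to absorb.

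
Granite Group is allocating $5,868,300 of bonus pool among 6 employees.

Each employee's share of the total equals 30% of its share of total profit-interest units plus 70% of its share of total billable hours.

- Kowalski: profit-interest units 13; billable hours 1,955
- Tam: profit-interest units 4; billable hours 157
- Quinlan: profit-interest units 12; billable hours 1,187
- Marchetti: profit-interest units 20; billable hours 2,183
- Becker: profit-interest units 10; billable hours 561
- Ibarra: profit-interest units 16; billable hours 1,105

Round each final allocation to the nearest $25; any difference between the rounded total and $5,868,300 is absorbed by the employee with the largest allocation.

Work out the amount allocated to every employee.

Kowalski: $1,428,650; Tam: $184,125; Quinlan: $963,825; Marchetti: $1,723,975; Becker: $557,125; Ibarra: $1,010,600

Totals — profit-interest units 75, billable hours 7,148.
Combined weights (30% profit-interest units + 70% billable hours): Kowalski 0.2435; Tam 0.0314; Quinlan 0.1642; Marchetti 0.2938; Becker 0.0949; Ibarra 0.1722.
Pro-rata amounts: Kowalski 1,428,650.28; Tam 184,117.50; Quinlan 963,823.12; Marchetti 1,723,989.63; Becker 557,127.27; Ibarra 1,010,592.19.
At nearest $25: Kowalski $1,428,650; Tam $184,125; Quinlan $963,825; Marchetti $1,724,000; Becker $557,125; Ibarra $1,010,600. Sum = $5,868,325.
Difference $5,868,300 − $5,868,325 = −$25 applied to largest allocation (Marchetti): Marchetti becomes $1,723,975.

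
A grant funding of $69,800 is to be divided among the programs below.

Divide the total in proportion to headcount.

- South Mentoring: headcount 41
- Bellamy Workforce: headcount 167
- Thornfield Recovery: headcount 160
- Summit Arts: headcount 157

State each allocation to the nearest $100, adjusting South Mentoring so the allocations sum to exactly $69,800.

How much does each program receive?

Total headcount = 525.
Unrounded shares: South Mentoring 41/525 × $69,800 = 5,451.05; Bellamy Workforce 167/525 × $69,800 = 22,203.05; Thornfield Recovery 160/525 × $69,800 = 21,272.38; Summit Arts 157/525 × $69,800 = 20,873.52.
At nearest $100: South Mentoring $5,500; Bellamy Workforce $22,200; Thornfield Recovery $21,300; Summit Arts $20,900. Sum = $69,900.
Difference $69,800 − $69,900 = −$100 applied to South Mentoring: South Mentoring becomes $5,400.

South Mentoring: $5,400 | Bellamy Workforce: $22,200 | Thornfield Recovery: $21,300 | Summit Arts: $20,900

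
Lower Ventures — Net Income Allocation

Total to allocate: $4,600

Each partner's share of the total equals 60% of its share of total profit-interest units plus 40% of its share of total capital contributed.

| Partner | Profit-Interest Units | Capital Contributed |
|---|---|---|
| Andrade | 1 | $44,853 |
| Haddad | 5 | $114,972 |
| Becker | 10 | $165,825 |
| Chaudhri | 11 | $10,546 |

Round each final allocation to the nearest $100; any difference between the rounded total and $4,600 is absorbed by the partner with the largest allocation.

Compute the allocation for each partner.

Totals — profit-interest units 27, capital contributed 336,196.
Blended shares (60% profit-interest units + 40% capital contributed): Andrade 0.0756; Haddad 0.2479; Becker 0.4195; Chaudhri 0.2570.
Proportional shares: Andrade 347.70; Haddad 1,140.35; Becker 1,929.78; Chaudhri 1,182.16.
Rounded to nearest $100: Andrade $300; Haddad $1,100; Becker $1,900; Chaudhri $1,200. Sum = $4,500.
Difference $4,600 − $4,500 = +$100 applied to largest allocation (Becker): Becker becomes $2,000.

Andrade: $300 | Haddad: $1,100 | Becker: $2,000 | Chaudhri: $1,200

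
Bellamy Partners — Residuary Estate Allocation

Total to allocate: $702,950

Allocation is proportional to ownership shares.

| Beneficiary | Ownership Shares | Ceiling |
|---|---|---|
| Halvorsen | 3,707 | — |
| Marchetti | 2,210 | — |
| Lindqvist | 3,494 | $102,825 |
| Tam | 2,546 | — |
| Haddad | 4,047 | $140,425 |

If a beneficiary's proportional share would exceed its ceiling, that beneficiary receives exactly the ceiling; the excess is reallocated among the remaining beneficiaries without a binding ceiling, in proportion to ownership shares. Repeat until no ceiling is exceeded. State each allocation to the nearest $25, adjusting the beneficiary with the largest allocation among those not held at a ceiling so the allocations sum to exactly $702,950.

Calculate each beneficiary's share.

Halvorsen: $201,350; Marchetti: $120,050; Lindqvist: $102,825; Tam: $138,300; Haddad: $140,425

Total ownership shares = 16,004.
Pro-rata shares before constraints: Halvorsen 162,824.02; Marchetti 97,070.70; Lindqvist 153,468.34; Tam 111,828.96; Haddad 177,757.98.
Capped: Lindqvist ($102,825), Haddad ($140,425); remaining pool $459,700 reallocated over remaining ownership shares 8,463.
Remaining shares: Halvorsen 201,359.79 → $201,350; Marchetti 120,044.55 → $120,050; Tam 138,295.66 → $138,300.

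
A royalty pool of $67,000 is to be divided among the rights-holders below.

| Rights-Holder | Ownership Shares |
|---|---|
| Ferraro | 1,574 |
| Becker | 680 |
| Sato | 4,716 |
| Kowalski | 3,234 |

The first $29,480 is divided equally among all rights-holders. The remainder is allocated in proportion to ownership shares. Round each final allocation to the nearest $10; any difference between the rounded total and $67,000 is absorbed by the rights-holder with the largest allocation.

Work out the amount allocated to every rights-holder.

Equal tier: $29,480 ÷ 4 = $7,370 apiece.
Remainder $37,520 by ownership shares (total 10,204): Ferraro 5,787.58 → $5,790; Becker 2,500.35 → $2,500; Sato 17,340.68 → $17,340; Kowalski 11,891.38 → $11,890.
Totals: Ferraro $7,370 + $5,790 = $13,160; Becker $7,370 + $2,500 = $9,870; Sato $7,370 + $17,340 = $24,710; Kowalski $7,370 + $11,890 = $19,260.

Ferraro: $13,160; Becker: $9,870; Sato: $24,710; Kowalski: $19,260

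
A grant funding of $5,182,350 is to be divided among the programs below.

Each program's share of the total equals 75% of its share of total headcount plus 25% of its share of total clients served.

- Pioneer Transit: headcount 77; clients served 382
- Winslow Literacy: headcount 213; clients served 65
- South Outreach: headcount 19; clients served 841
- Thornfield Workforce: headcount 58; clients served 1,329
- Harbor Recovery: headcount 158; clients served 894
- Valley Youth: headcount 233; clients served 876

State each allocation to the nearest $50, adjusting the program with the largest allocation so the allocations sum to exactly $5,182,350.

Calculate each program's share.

Pioneer Transit: $507,650 · Winslow Literacy: $1,111,400 · South Outreach: $345,800 · Thornfield Workforce: $689,900 · Harbor Recovery: $1,074,200 · Valley Youth: $1,453,400

Totals — headcount 758, clients served 4,387.
Composite weights (75% headcount + 25% clients served): Pioneer Transit 0.0980; Winslow Literacy 0.2145; South Outreach 0.0667; Thornfield Workforce 0.1331; Harbor Recovery 0.2073; Valley Youth 0.2805.
Proportional shares: Pioneer Transit 507,643.30; Winslow Literacy 1,111,386.59; South Outreach 345,793.14; Thornfield Workforce 689,889.92; Harbor Recovery 1,074,189.37; Valley Youth 1,453,447.66.
At nearest $50: Pioneer Transit $507,650; Winslow Literacy $1,111,400; South Outreach $345,800; Thornfield Workforce $689,900; Harbor Recovery $1,074,200; Valley Youth $1,453,450. Sum = $5,182,400.
Difference $5,182,350 − $5,182,400 = −$50 applied to largest allocation (Valley Youth): Valley Youth becomes $1,453,400.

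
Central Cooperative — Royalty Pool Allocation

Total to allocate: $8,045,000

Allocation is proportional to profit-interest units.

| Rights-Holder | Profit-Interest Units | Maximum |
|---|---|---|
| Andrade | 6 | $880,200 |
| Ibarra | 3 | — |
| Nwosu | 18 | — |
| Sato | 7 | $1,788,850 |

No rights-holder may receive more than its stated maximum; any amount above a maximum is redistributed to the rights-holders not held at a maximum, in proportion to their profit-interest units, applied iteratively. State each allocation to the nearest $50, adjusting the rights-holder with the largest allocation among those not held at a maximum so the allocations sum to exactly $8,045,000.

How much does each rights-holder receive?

Profit-interest units total: 34.
Proportional shares (ignoring caps): Andrade 1,419,705.88; Ibarra 709,852.94; Nwosu 4,259,117.65; Sato 1,656,323.53.
Held at cap: Andrade ($880,200); residual $7,164,800 reallocated over remaining profit-interest units 28.
Held at cap: Sato ($1,788,850); residual $5,375,950 reallocated over remaining profit-interest units 21.
Remaining shares: Ibarra 767,992.86 → $768,000; Nwosu 4,607,957.14 → $4,607,950.

Andrade: $880,200 | Ibarra: $768,000 | Nwosu: $4,607,950 | Sato: $1,788,850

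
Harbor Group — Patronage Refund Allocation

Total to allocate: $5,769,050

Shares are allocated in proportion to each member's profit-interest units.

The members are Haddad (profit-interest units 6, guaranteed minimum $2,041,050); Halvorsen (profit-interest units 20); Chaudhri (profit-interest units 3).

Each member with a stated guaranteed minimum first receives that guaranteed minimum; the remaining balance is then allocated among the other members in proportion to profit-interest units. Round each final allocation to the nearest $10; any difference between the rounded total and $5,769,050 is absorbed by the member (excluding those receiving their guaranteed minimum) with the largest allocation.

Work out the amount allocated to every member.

Haddad: $2,041,050 | Halvorsen: $3,241,740 | Chaudhri: $486,260

Fund the minimums — Haddad $2,041,050. Residual $3,728,000.
Residual split over remaining profit-interest units 23: Halvorsen 3,241,739.13 → $3,241,740; Chaudhri 486,260.87 → $486,260.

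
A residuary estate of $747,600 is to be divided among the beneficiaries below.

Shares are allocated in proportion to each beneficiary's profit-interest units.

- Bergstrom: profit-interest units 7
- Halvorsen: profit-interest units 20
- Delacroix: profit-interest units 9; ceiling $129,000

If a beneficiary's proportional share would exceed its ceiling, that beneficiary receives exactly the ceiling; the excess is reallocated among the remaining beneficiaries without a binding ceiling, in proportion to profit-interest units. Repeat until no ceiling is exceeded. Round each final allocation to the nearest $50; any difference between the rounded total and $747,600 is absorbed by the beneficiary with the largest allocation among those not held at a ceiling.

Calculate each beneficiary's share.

Bergstrom: $160,400 | Halvorsen: $458,200 | Delacroix: $129,000

Total profit-interest units = 36.
Unconstrained shares: Bergstrom 145,366.67; Halvorsen 415,333.33; Delacroix 186,900.00.
Cap binds for Delacroix ($129,000); remaining pool $618,600 reallocated over remaining profit-interest units 27.
Redistributed shares: Bergstrom 160,377.78 → $160,400; Halvorsen 458,222.22 → $458,200.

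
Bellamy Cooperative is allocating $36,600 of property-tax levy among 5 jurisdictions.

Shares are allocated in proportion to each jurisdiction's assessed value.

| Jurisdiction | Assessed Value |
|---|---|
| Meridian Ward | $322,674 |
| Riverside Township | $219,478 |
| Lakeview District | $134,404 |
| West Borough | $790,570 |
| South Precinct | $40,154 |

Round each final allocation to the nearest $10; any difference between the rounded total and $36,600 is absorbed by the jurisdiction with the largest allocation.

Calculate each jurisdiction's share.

Meridian Ward: $7,840; Riverside Township: $5,330; Lakeview District: $3,260; West Borough: $19,190; South Precinct: $980

Total assessed value = 1,507,280.
Pro-rata amounts: Meridian Ward 322,674/1,507,280 × $36,600 = 7,835.22; Riverside Township 219,478/1,507,280 × $36,600 = 5,329.40; Lakeview District 134,404/1,507,280 × $36,600 = 3,263.62; West Borough 790,570/1,507,280 × $36,600 = 19,196.74; South Precinct 40,154/1,507,280 × $36,600 = 975.03.
Rounded to nearest $10: Meridian Ward $7,840; Riverside Township $5,330; Lakeview District $3,260; West Borough $19,200; South Precinct $980. Sum = $36,610.
Difference $36,600 − $36,610 = −$10 applied to largest allocation (West Borough): West Borough becomes $19,190.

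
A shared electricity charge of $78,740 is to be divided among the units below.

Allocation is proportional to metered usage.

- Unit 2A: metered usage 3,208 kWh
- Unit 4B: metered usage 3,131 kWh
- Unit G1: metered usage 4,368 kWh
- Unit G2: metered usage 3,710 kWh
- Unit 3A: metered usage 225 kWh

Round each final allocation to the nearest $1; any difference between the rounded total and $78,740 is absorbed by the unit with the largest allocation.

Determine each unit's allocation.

Total metered usage = 14,642.
Raw shares: Unit 2A 3,208/14,642 × $78,740 = 17,251.60; Unit 4B 3,131/14,642 × $78,740 = 16,837.52; Unit G1 4,368/14,642 × $78,740 = 23,489.71; Unit G2 3,710/14,642 × $78,740 = 19,951.20; Unit 3A 225/14,642 × $78,740 = 1,209.98.
After rounding ($1): Unit 2A $17,252; Unit 4B $16,838; Unit G1 $23,490; Unit G2 $19,951; Unit 3A $1,210. Sum = $78,741.
Difference $78,740 − $78,741 = −$1 applied to largest allocation (Unit G1): Unit G1 becomes $23,489.

Unit 2A: $17,252; Unit 4B: $16,838; Unit G1: $23,489; Unit G2: $19,951; Unit 3A: $1,210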